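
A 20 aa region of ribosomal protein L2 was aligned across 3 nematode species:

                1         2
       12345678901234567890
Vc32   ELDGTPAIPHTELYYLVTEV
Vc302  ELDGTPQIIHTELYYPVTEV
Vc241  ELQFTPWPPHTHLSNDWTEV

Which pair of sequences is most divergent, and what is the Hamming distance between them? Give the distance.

10

Pairwise Hamming distances:
  Vc32 vs Vc302: 3
  Vc32 vs Vc241: 9
  Vc302 vs Vc241: 10
The largest is 10, between Vc302 and Vc241.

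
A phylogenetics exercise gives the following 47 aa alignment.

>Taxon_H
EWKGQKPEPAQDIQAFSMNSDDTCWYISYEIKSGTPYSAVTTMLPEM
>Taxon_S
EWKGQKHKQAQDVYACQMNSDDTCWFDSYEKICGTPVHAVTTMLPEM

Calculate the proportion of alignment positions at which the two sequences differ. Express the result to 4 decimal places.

The sequences differ at positions 7 (P/H), 8 (E/K), 9 (P/Q), 13 (I/V), 14 (Q/Y), 16 (F/C), 17 (S/Q), 26 (Y/F), 27 (I/D), 31 (I/K), 32 (K/I), 33 (S/C), 37 (Y/V), 38 (S/H).
There are 14 differences over 47 sites, so p = 14/47 = 0.2979.

0.2979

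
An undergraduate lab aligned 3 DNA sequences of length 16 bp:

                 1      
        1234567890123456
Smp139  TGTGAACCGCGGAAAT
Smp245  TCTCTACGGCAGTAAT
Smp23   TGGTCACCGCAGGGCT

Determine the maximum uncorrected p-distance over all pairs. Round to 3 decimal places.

Pairwise Hamming distances:
  Smp139 vs Smp245: 6
  Smp139 vs Smp23: 7
  Smp245 vs Smp23: 8
The largest is 8 mismatches, between Smp245 and Smp23; p = 8/16 = 0.500.

0.500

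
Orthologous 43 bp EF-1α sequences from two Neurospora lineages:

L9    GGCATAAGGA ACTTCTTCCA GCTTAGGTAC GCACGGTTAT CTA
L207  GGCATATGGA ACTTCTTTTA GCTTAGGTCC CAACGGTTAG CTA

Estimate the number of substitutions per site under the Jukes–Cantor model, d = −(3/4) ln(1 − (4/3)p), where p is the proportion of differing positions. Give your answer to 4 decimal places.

0.1835

Mismatches occur at site 7 (A/T), site 18 (C/T), site 19 (C/T), site 29 (A/C), site 31 (G/C), site 32 (C/A), site 40 (T/G).
p = 7/43 = 0.162791.
d = −0.75 · ln(1 − (4/3)·0.162791) = −0.75 · ln(0.782945) = −0.75 · (-0.244693) = 0.1835.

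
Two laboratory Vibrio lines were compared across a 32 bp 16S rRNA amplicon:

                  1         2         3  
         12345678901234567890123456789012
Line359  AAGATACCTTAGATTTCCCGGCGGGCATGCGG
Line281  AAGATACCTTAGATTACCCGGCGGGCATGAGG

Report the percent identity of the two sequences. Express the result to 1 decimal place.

93.8%

The sequences differ at positions 16 (T/A), 30 (C/A).
30 of the 32 sites match, so the percent identity is 30/32 × 100 = 93.8%.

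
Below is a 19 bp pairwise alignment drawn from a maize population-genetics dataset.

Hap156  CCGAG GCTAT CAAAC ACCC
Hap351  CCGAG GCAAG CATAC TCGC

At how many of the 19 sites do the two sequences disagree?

5

Differing sites — 8:T/A; 10:T/G; 13:A/T; 16:A/T; 18:C/G.
That gives 5 mismatches out of 19 aligned sites, so the Hamming distance is 5.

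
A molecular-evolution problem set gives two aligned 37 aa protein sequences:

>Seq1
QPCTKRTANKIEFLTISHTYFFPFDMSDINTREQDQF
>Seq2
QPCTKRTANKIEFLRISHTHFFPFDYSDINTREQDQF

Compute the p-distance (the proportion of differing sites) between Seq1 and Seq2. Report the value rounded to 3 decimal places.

0.081

Differing sites — 15:T/R; 20:Y/H; 26:M/Y.
There are 3 differences over 37 sites, so p = 3/37 = 0.081.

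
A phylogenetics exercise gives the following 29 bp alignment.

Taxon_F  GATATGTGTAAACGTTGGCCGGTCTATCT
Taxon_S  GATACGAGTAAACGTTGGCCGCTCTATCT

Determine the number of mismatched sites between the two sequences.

Differing sites — 5:T/C; 7:T/A; 22:G/C.
That gives 3 mismatches out of 29 aligned sites, so the Hamming distance is 3.

3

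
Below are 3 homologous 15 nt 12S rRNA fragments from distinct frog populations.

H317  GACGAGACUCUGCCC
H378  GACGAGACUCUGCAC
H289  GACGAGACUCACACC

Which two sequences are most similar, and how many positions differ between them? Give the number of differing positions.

Pairwise Hamming distances:
  H317 vs H378: 1
  H317 vs H289: 3
  H378 vs H289: 4
The smallest is 1, between H317 and H378.

1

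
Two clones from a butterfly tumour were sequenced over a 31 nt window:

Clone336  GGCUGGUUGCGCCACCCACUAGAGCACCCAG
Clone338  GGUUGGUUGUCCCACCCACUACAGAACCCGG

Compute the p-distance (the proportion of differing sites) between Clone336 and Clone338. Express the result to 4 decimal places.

The sequences differ at positions 3 (C/U), 10 (C/U), 11 (G/C), 22 (G/C), 25 (C/A), 30 (A/G).
There are 6 differences over 31 sites, so p = 6/31 = 0.1935.

0.1935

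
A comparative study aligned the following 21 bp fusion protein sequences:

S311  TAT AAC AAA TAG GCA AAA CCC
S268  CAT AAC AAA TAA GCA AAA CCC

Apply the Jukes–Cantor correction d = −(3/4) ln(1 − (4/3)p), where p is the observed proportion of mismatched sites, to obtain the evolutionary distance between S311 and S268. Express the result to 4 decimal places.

Mismatches occur at site 1 (T/C), site 12 (G/A).
p = 2/21 = 0.095238.
d = −0.75 · ln(1 − (4/3)·0.095238) = −0.75 · ln(0.873016) = −0.75 · (-0.135801) = 0.1019.

0.1019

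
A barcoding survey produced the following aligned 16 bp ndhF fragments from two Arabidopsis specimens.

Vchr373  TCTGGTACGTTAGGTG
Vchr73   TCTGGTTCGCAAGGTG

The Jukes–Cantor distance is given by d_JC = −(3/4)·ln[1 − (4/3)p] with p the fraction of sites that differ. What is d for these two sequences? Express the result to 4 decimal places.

0.2158

Mismatches occur at site 7 (A→T), site 10 (T→C), site 11 (T→A).
p = 3/16 = 0.187500.
d = −0.75 · ln(1 − (4/3)·0.187500) = −0.75 · ln(0.750000) = −0.75 · (-0.287682) = 0.2158.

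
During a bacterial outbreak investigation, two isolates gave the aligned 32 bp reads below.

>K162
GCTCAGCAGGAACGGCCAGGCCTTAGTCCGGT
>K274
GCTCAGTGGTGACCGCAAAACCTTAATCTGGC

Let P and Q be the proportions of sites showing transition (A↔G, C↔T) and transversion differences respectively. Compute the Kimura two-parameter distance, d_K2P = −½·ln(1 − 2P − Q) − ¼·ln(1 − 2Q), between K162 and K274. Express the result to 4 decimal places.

0.5023

Mismatches occur at site 7 (C→T, transition), site 8 (A→G, transition), site 10 (G→T, transversion), site 11 (A→G, transition), site 14 (G→C, transversion), site 17 (C→A, transversion), site 19 (G→A, transition), site 20 (G→A, transition), site 26 (G→A, transition), site 29 (C→T, transition), site 32 (T→C, transition).
Of the 11 differences, 8 transitions and 3 transversions over 32 sites: P = 8/32 = 0.250000, Q = 3/32 = 0.093750.
d = −0.5·ln(0.406250) − 0.25·ln(0.812500) = −0.5·(-0.900787) − 0.25·(-0.207639) = 0.5023.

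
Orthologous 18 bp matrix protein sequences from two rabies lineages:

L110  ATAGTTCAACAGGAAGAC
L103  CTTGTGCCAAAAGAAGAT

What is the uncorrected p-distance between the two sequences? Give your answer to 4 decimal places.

0.3889

Mismatches occur at site 1 (A↔C), site 3 (A↔T), site 6 (T↔G), site 8 (A↔C), site 10 (C↔A), site 12 (G↔A), site 18 (C↔T).
There are 7 differences over 18 sites, so p = 7/18 = 0.3889.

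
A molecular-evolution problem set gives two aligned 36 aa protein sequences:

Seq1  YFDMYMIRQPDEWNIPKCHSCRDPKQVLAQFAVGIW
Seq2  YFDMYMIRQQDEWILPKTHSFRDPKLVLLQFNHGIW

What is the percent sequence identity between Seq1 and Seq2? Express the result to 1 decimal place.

Differing sites — 10:P/Q; 14:N/I; 15:I/L; 18:C/T; 21:C/F; 26:Q/L; 29:A/L; 32:A/N; 33:V/H.
27 of the 36 sites match, so the percent identity is 27/36 × 100 = 75.0%.

75.0%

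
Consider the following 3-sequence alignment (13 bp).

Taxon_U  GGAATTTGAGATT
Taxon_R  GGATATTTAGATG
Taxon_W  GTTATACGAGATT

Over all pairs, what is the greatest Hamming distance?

Pairwise Hamming distances:
  Taxon_U vs Taxon_R: 4
  Taxon_U vs Taxon_W: 4
  Taxon_R vs Taxon_W: 8
The largest is 8, between Taxon_R and Taxon_W.

8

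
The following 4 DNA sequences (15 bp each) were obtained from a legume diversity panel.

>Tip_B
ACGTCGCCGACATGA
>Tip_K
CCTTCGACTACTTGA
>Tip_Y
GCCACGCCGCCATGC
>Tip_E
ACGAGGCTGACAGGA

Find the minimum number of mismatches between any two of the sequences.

4

Pairwise Hamming distances:
  Tip_B vs Tip_K: 5
  Tip_B vs Tip_Y: 5
  Tip_B vs Tip_E: 4
  Tip_K vs Tip_Y: 8
  Tip_K vs Tip_E: 9
  Tip_Y vs Tip_E: 7
The smallest is 4, between Tip_B and Tip_E.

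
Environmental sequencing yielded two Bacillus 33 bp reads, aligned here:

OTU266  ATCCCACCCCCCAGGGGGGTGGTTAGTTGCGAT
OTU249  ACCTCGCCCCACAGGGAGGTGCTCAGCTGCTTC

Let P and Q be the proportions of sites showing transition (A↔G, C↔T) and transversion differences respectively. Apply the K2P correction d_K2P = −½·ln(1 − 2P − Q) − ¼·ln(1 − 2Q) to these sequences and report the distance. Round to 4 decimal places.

Differing sites — 2:T/C (Ti); 4:C/T (Ti); 6:A/G (Ti); 11:C/A (Tv); 17:G/A (Ti); 22:G/C (Tv); 24:T/C (Ti); 27:T/C (Ti); 31:G/T (Tv); 32:A/T (Tv); 33:T/C (Ti).
Of the 11 differences, 7 transitions and 4 transversions over 33 sites: P = 7/33 = 0.212121, Q = 4/33 = 0.121212.
d = −0.5·ln(0.454546) − 0.25·ln(0.757576) = −0.5·(-0.788456) − 0.25·(-0.277631) = 0.4636.

0.4636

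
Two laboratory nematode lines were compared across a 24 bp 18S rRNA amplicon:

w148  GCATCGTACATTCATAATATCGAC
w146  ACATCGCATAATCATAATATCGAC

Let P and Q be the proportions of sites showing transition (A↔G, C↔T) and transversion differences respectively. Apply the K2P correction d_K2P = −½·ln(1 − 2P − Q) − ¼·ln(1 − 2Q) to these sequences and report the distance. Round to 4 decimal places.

Differing sites — 1:G/A (Ti); 7:T/C (Ti); 9:C/T (Ti); 11:T/A (Tv).
Of the 4 differences, 3 transitions and 1 transversion over 24 sites: P = 3/24 = 0.125000, Q = 1/24 = 0.041667.
d = −0.5·ln(0.708333) − 0.25·ln(0.916666) = −0.5·(-0.344841) − 0.25·(-0.087012) = 0.1942.

0.1942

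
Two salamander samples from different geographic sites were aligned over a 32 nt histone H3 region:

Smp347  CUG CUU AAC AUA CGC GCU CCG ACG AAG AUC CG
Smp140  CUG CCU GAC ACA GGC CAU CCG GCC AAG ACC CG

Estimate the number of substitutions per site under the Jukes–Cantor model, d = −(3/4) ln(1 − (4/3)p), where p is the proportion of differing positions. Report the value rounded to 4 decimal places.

Mismatches occur at site 5 (U/C), site 7 (A/G), site 11 (U/C), site 13 (C/G), site 16 (G/C), site 17 (C/A), site 22 (A/G), site 24 (G/C), site 29 (U/C).
p = 9/32 = 0.281250.
d = −0.75 · ln(1 − (4/3)·0.281250) = −0.75 · ln(0.625000) = −0.75 · (-0.470004) = 0.3525.

0.3525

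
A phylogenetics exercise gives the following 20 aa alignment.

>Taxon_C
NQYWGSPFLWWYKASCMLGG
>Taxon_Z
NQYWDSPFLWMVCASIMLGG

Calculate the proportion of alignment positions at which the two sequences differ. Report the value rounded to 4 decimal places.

0.2500

The sequences differ at positions 5 (G/D), 11 (W/M), 12 (Y/V), 13 (K/C), 16 (C/I).
There are 5 differences over 20 sites, so p = 5/20 = 0.2500.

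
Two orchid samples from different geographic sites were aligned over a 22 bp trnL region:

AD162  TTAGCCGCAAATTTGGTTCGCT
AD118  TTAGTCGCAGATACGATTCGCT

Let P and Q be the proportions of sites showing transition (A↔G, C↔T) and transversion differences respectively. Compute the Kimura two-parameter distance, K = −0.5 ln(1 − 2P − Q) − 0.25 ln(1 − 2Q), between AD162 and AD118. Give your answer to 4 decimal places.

Mismatches occur at site 5 (C/T, transition), site 10 (A/G, transition), site 13 (T/A, transversion), site 14 (T/C, transition), site 16 (G/A, transition).
Of the 5 differences, 4 transitions and 1 transversion over 22 sites: P = 4/22 = 0.181818, Q = 1/22 = 0.045455.
d = −0.5·ln(0.590909) − 0.25·ln(0.909090) = −0.5·(-0.526093) − 0.25·(-0.095311) = 0.2869.

0.2869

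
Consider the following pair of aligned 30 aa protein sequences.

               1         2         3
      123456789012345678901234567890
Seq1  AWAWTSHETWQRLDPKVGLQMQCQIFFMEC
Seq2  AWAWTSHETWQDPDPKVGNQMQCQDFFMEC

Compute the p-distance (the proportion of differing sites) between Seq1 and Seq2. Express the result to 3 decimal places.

0.133

The sequences differ at positions 12 (R/D), 13 (L/P), 19 (L/N), 25 (I/D).
There are 4 differences over 30 sites, so p = 4/30 = 0.133.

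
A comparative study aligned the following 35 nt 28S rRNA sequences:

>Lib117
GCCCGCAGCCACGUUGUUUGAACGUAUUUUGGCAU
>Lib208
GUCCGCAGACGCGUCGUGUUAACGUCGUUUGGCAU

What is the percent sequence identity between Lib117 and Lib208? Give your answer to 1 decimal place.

77.1%

The sequences differ at positions 2 (C/U), 9 (C/A), 11 (A/G), 15 (U/C), 18 (U/G), 20 (G/U), 26 (A/C), 27 (U/G).
27 of the 35 sites match, so the percent identity is 27/35 × 100 = 77.1%.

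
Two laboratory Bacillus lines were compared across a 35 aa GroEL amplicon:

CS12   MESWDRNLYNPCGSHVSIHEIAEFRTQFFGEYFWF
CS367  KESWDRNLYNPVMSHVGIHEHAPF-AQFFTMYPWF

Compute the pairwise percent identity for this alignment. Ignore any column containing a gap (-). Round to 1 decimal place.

Excluding the 1 gap column leaves 34 comparable sites.
The sequences differ at positions 1 (M/K), 12 (C/V), 13 (G/M), 17 (S/G), 21 (I/H), 23 (E/P), 26 (T/A), 30 (G/T), 31 (E/M), 33 (F/P).
24 of the 34 comparable sites match, so the percent identity is 24/34 × 100 = 70.6%.

70.6%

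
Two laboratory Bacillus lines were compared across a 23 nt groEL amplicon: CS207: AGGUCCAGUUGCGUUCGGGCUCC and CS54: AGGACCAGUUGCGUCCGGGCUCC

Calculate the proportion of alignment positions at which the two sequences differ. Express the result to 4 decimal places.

The sequences differ at positions 4 (U/A), 15 (U/C).
There are 2 differences over 23 sites, so p = 2/23 = 0.0870.

0.0870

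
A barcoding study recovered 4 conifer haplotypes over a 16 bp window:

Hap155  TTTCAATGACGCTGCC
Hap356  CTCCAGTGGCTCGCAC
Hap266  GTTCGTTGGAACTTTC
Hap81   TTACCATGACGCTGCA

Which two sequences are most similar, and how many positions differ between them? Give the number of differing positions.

Pairwise Hamming distances:
  Hap155 vs Hap356: 8
  Hap155 vs Hap266: 8
  Hap155 vs Hap81: 3
  Hap356 vs Hap266: 9
  Hap356 vs Hap81: 10
  Hap266 vs Hap81: 10
The smallest is 3, between Hap155 and Hap81.

3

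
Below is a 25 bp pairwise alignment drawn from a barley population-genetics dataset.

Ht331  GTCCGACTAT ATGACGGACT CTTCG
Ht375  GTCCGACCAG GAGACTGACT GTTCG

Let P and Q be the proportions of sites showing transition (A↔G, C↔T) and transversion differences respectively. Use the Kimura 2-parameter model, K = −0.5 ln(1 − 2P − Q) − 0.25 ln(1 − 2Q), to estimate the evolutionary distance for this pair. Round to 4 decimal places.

0.2892

The sequences differ at positions 8 (T/C, transition), 10 (T/G, transversion), 11 (A/G, transition), 12 (T/A, transversion), 16 (G/T, transversion), 21 (C/G, transversion).
Of the 6 differences, 2 transitions and 4 transversions over 25 sites: P = 2/25 = 0.080000, Q = 4/25 = 0.160000.
d = −0.5·ln(0.680000) − 0.25·ln(0.680000) = −0.5·(-0.385662) − 0.25·(-0.385662) = 0.2892.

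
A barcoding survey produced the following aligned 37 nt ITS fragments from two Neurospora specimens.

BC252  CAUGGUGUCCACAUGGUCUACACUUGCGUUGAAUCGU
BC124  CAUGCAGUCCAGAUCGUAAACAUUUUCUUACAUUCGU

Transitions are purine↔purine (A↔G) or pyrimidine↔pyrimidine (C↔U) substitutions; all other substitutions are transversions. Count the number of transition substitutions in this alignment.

Mismatches occur at site 5 (G/C, transversion), site 6 (U/A, transversion), site 12 (C/G, transversion), site 15 (G/C, transversion), site 18 (C/A, transversion), site 19 (U/A, transversion), site 23 (C/U, transition), site 26 (G/U, transversion), site 28 (G/U, transversion), site 30 (U/A, transversion), site 31 (G/C, transversion), site 33 (A/U, transversion).
Of the 12 differences, 1 transition and 11 transversions, so the answer is 1.

1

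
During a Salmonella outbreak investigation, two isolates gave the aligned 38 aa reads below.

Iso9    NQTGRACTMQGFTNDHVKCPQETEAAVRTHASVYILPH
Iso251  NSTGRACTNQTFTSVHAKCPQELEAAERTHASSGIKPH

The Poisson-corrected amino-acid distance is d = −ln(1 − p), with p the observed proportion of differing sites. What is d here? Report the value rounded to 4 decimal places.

0.3417

Differing sites — 2:Q/S; 9:M/N; 11:G/T; 14:N/S; 15:D/V; 17:V/A; 23:T/L; 27:V/E; 33:V/S; 34:Y/G; 36:L/K.
p = 11/38 = 0.289474.
d = −ln(1 − 0.289474) = −ln(0.710526) = 0.3417.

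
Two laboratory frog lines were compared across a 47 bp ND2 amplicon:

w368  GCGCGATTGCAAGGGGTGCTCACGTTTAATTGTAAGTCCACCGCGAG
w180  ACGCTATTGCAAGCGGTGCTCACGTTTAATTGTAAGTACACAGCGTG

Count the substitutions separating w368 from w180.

6

Differing sites — 1:G/A; 5:G/T; 14:G/C; 38:C/A; 42:C/A; 46:A/T.
That gives 6 mismatches out of 47 aligned sites, so the Hamming distance is 6.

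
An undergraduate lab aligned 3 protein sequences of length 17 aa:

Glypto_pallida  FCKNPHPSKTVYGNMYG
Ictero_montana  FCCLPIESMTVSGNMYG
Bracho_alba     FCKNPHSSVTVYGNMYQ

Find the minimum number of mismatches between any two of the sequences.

3

Pairwise Hamming distances:
  Glypto_pallida vs Ictero_montana: 6
  Glypto_pallida vs Bracho_alba: 3
  Ictero_montana vs Bracho_alba: 7
The smallest is 3, between Glypto_pallida and Bracho_alba.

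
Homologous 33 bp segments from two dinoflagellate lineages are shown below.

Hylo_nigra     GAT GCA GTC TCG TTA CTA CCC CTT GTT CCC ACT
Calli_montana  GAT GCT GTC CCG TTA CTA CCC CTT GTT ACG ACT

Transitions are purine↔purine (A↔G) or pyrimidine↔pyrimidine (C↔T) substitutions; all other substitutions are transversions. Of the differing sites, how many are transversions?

The sequences differ at positions 6 (A/T, transversion), 10 (T/C, transition), 28 (C/A, transversion), 30 (C/G, transversion).
Of the 4 differences, 1 transition and 3 transversions, so the answer is 3.

3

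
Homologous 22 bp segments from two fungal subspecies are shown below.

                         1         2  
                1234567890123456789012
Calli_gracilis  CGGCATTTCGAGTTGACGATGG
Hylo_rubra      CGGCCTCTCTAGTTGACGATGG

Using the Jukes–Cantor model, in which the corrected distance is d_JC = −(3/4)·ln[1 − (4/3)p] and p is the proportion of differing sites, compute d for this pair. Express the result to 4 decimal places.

0.1505

Mismatches occur at site 5 (A→C), site 7 (T→C), site 10 (G→T).
p = 3/22 = 0.136364.
d = −0.75 · ln(1 − (4/3)·0.136364) = −0.75 · ln(0.818181) = −0.75 · (-0.200672) = 0.1505.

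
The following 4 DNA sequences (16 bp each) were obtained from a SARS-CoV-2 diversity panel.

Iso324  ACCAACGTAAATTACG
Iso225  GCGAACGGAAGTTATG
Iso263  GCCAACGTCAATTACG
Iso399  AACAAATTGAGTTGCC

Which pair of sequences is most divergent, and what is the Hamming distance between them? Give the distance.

Pairwise Hamming distances:
  Iso324 vs Iso225: 5
  Iso324 vs Iso263: 2
  Iso324 vs Iso399: 7
  Iso225 vs Iso263: 5
  Iso225 vs Iso399: 10
  Iso263 vs Iso399: 8
The largest is 10, between Iso225 and Iso399.

10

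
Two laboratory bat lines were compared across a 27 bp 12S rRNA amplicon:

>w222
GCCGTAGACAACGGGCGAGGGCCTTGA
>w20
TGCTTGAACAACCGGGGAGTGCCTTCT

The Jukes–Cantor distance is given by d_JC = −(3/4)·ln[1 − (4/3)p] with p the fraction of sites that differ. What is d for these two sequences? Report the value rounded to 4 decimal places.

Differing sites — 1:G/T; 2:C/G; 4:G/T; 6:A/G; 7:G/A; 13:G/C; 16:C/G; 20:G/T; 26:G/C; 27:A/T.
p = 10/27 = 0.370370.
d = −0.75 · ln(1 − (4/3)·0.370370) = −0.75 · ln(0.506173) = −0.75 · (-0.680877) = 0.5107.

0.5107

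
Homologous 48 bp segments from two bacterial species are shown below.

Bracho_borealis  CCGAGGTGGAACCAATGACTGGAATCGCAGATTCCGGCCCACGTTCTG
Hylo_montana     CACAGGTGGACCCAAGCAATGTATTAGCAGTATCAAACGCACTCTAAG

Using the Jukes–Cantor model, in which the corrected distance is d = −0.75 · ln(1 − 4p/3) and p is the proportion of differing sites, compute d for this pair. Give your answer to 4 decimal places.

The sequences differ at positions 2 (C/A), 3 (G/C), 11 (A/C), 16 (T/G), 17 (G/C), 19 (C/A), 22 (G/T), 24 (A/T), 26 (C/A), 31 (A/T), 32 (T/A), 35 (C/A), 36 (G/A), 37 (G/A), 39 (C/G), 43 (G/T), 44 (T/C), 46 (C/A), 47 (T/A).
p = 19/48 = 0.395833.
d = −0.75 · ln(1 − (4/3)·0.395833) = −0.75 · ln(0.472223) = −0.75 · (-0.750304) = 0.5627.

0.5627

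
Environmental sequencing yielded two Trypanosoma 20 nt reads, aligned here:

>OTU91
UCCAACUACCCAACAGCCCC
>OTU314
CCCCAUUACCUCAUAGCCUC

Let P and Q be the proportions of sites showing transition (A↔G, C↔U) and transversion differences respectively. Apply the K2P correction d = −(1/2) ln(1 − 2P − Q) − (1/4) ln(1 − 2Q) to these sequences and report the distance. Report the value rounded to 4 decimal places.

Differing sites — 1:U/C (Ti); 4:A/C (Tv); 6:C/U (Ti); 11:C/U (Ti); 12:A/C (Tv); 14:C/U (Ti); 19:C/U (Ti).
Of the 7 differences, 5 transitions and 2 transversions over 20 sites: P = 5/20 = 0.250000, Q = 2/20 = 0.100000.
d = −0.5·ln(0.400000) − 0.25·ln(0.800000) = −0.5·(-0.916291) − 0.25·(-0.223144) = 0.5139.

0.5139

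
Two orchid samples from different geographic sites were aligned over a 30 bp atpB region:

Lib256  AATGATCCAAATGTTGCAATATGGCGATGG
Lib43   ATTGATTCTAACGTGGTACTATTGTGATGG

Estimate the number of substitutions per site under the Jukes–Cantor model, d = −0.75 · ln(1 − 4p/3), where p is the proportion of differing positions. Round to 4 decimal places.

0.3831

Mismatches occur at site 2 (A/T), site 7 (C/T), site 9 (A/T), site 12 (T/C), site 15 (T/G), site 17 (C/T), site 19 (A/C), site 23 (G/T), site 25 (C/T).
p = 9/30 = 0.300000.
d = −0.75 · ln(1 − (4/3)·0.300000) = −0.75 · ln(0.600000) = −0.75 · (-0.510826) = 0.3831.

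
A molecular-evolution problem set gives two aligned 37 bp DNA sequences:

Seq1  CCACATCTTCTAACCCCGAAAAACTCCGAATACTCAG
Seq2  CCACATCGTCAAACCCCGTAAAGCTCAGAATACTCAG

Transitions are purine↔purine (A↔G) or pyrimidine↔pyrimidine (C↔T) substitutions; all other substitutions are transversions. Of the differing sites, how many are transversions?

4

Mismatches occur at site 8 (T/G, transversion), site 11 (T/A, transversion), site 19 (A/T, transversion), site 23 (A/G, transition), site 27 (C/A, transversion).
Of the 5 differences, 1 transition and 4 transversions, so the answer is 4.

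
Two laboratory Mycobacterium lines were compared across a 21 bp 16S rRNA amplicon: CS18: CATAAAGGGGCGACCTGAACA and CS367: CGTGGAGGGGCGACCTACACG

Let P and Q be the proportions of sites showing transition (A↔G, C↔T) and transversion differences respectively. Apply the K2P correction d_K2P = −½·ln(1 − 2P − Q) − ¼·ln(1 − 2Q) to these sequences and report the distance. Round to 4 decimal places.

0.3960

The sequences differ at positions 2 (A/G, transition), 4 (A/G, transition), 5 (A/G, transition), 17 (G/A, transition), 18 (A/C, transversion), 21 (A/G, transition).
Of the 6 differences, 5 transitions and 1 transversion over 21 sites: P = 5/21 = 0.238095, Q = 1/21 = 0.047619.
d = −0.5·ln(0.476191) − 0.25·ln(0.904762) = −0.5·(-0.741936) − 0.25·(-0.100083) = 0.3960.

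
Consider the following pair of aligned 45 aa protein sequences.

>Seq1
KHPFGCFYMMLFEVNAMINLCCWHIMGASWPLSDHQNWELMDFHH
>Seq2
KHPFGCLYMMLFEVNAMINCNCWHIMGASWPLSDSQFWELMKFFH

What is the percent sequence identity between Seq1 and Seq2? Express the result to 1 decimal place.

84.4%

Mismatches occur at site 7 (F↔L), site 20 (L↔C), site 21 (C↔N), site 35 (H↔S), site 37 (N↔F), site 42 (D↔K), site 44 (H↔F).
38 of the 45 sites match, so the percent identity is 38/45 × 100 = 84.4%.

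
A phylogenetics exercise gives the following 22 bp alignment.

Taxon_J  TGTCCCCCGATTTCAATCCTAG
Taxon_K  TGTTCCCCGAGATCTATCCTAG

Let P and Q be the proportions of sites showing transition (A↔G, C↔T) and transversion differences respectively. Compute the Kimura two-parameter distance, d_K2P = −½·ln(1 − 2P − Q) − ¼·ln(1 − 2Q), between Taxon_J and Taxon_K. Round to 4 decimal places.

The sequences differ at positions 4 (C/T, transition), 11 (T/G, transversion), 12 (T/A, transversion), 15 (A/T, transversion).
Of the 4 differences, 1 transition and 3 transversions over 22 sites: P = 1/22 = 0.045455, Q = 3/22 = 0.136364.
d = −0.5·ln(0.772726) − 0.25·ln(0.727272) = −0.5·(-0.257831) − 0.25·(-0.318455) = 0.2085.

0.2085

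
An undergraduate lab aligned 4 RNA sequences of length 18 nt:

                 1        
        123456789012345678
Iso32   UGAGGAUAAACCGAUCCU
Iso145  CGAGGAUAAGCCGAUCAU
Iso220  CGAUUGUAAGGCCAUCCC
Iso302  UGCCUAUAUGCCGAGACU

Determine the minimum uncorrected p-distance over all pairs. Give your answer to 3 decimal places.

0.167

Pairwise Hamming distances:
  Iso32 vs Iso145: 3
  Iso32 vs Iso220: 8
  Iso32 vs Iso302: 7
  Iso145 vs Iso220: 7
  Iso145 vs Iso302: 8
  Iso220 vs Iso302: 10
The smallest is 3 mismatches, between Iso32 and Iso145; p = 3/18 = 0.167.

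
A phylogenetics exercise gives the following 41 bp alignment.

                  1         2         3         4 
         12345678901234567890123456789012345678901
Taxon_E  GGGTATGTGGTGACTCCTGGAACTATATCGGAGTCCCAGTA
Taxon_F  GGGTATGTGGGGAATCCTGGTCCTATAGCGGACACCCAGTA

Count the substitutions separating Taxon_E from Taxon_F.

7

Mismatches occur at site 11 (T→G), site 14 (C→A), site 21 (A→T), site 22 (A→C), site 28 (T→G), site 33 (G→C), site 34 (T→A).
That gives 7 mismatches out of 41 aligned sites, so the Hamming distance is 7.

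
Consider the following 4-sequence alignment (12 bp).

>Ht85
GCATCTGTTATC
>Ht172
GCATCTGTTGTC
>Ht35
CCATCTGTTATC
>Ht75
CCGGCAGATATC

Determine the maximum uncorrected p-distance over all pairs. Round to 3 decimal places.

0.500

Pairwise Hamming distances:
  Ht85 vs Ht172: 1
  Ht85 vs Ht35: 1
  Ht85 vs Ht75: 5
  Ht172 vs Ht35: 2
  Ht172 vs Ht75: 6
  Ht35 vs Ht75: 4
The largest is 6 mismatches, between Ht172 and Ht75; p = 6/12 = 0.500.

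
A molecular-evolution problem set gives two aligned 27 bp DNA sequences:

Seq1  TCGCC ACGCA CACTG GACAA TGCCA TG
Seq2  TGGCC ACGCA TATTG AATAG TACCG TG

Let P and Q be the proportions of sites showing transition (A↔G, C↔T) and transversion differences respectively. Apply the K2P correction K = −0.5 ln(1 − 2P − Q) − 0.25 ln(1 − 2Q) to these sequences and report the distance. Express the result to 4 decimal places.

0.4247

The sequences differ at positions 2 (C/G, transversion), 11 (C/T, transition), 13 (C/T, transition), 16 (G/A, transition), 18 (C/T, transition), 20 (A/G, transition), 22 (G/A, transition), 25 (A/G, transition).
Of the 8 differences, 7 transitions and 1 transversion over 27 sites: P = 7/27 = 0.259259, Q = 1/27 = 0.037037.
d = −0.5·ln(0.444445) − 0.25·ln(0.925926) = −0.5·(-0.810929) − 0.25·(-0.076961) = 0.4247.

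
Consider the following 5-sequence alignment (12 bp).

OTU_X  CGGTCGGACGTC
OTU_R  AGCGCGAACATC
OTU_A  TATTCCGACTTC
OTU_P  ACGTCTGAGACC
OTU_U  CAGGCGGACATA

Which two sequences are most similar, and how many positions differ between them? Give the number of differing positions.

Pairwise Hamming distances:
  OTU_X vs OTU_R: 5
  OTU_X vs OTU_A: 5
  OTU_X vs OTU_P: 6
  OTU_X vs OTU_U: 4
  OTU_R vs OTU_A: 7
  OTU_R vs OTU_P: 7
  OTU_R vs OTU_U: 5
  OTU_A vs OTU_P: 7
  OTU_A vs OTU_U: 6
  OTU_P vs OTU_U: 7
The smallest is 4, between OTU_X and OTU_U.

4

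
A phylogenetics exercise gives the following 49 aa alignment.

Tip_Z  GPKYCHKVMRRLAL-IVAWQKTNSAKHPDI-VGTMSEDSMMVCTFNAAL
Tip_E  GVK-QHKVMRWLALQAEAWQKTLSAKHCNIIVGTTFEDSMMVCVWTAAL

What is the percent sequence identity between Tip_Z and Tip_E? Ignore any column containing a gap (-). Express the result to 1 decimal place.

71.7%

Excluding the 3 gap columns leaves 46 comparable sites.
The sequences differ at positions 2 (P/V), 5 (C/Q), 11 (R/W), 16 (I/A), 17 (V/E), 23 (N/L), 28 (P/C), 29 (D/N), 35 (M/T), 36 (S/F), 44 (T/V), 45 (F/W), 46 (N/T).
33 of the 46 comparable sites match, so the percent identity is 33/46 × 100 = 71.7%.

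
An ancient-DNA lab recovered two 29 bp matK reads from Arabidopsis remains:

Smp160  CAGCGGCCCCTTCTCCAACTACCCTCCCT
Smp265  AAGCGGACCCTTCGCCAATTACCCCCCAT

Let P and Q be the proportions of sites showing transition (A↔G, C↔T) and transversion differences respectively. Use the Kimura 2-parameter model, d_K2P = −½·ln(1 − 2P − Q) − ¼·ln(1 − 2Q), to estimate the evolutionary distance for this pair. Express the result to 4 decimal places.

The sequences differ at positions 1 (C/A, transversion), 7 (C/A, transversion), 14 (T/G, transversion), 19 (C/T, transition), 25 (T/C, transition), 28 (C/A, transversion).
Of the 6 differences, 2 transitions and 4 transversions over 29 sites: P = 2/29 = 0.068966, Q = 4/29 = 0.137931.
d = −0.5·ln(0.724137) − 0.25·ln(0.724138) = −0.5·(-0.322775) − 0.25·(-0.322773) = 0.2421.

0.2421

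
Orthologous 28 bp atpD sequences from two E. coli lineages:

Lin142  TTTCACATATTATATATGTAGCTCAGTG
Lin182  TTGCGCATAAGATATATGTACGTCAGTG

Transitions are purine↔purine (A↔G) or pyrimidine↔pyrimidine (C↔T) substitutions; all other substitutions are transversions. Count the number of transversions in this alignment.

5

Mismatches occur at site 3 (T→G, transversion), site 5 (A→G, transition), site 10 (T→A, transversion), site 11 (T→G, transversion), site 21 (G→C, transversion), site 22 (C→G, transversion).
Of the 6 differences, 1 transition and 5 transversions, so the answer is 5.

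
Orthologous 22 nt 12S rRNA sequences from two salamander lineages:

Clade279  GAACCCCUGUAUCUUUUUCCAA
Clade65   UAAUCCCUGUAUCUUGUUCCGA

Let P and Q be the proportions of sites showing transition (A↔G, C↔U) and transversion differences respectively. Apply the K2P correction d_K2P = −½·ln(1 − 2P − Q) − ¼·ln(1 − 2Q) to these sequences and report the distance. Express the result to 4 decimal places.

Differing sites — 1:G/U (Tv); 4:C/U (Ti); 16:U/G (Tv); 21:A/G (Ti).
Of the 4 differences, 2 transitions and 2 transversions over 22 sites: P = 2/22 = 0.090909, Q = 2/22 = 0.090909.
d = −0.5·ln(0.727273) − 0.25·ln(0.818182) = −0.5·(-0.318453) − 0.25·(-0.200670) = 0.2094.

0.2094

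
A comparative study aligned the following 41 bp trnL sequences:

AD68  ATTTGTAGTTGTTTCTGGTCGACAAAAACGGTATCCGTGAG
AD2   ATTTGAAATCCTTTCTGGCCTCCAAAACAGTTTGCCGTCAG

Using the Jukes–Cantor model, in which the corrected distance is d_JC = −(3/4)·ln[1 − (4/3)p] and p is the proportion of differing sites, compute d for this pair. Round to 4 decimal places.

Differing sites — 6:T/A; 8:G/A; 10:T/C; 11:G/C; 19:T/C; 21:G/T; 22:A/C; 28:A/C; 29:C/A; 31:G/T; 33:A/T; 34:T/G; 39:G/C.
p = 13/41 = 0.317073.
d = −0.75 · ln(1 − (4/3)·0.317073) = −0.75 · ln(0.577236) = −0.75 · (-0.549504) = 0.4121.

0.4121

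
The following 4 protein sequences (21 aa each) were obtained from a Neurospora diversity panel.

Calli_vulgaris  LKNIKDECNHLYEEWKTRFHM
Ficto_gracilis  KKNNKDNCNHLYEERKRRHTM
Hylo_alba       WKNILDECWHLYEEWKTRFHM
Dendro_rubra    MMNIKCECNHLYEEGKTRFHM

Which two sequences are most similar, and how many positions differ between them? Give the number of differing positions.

3

Pairwise Hamming distances:
  Calli_vulgaris vs Ficto_gracilis: 7
  Calli_vulgaris vs Hylo_alba: 3
  Calli_vulgaris vs Dendro_rubra: 4
  Ficto_gracilis vs Hylo_alba: 9
  Ficto_gracilis vs Dendro_rubra: 9
  Hylo_alba vs Dendro_rubra: 6
The smallest is 3, between Calli_vulgaris and Hylo_alba.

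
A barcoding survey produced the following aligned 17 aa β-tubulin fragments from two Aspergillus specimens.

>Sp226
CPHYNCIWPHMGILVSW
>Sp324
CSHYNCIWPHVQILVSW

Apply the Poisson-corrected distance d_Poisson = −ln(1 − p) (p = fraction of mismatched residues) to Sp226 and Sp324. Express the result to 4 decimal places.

The sequences differ at positions 2 (P/S), 11 (M/V), 12 (G/Q).
p = 3/17 = 0.176471.
d = −ln(1 − 0.176471) = −ln(0.823529) = 0.1942.

0.1942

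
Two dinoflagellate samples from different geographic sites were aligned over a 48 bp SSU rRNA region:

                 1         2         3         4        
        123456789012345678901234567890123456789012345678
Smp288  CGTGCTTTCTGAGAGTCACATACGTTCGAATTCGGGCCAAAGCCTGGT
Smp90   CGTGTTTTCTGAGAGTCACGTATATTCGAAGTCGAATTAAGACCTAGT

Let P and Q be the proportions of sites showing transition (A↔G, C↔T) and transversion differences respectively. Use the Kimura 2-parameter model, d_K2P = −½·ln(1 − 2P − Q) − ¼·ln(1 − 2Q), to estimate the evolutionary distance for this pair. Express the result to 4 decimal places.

0.3368

Differing sites — 5:C/T (Ti); 20:A/G (Ti); 23:C/T (Ti); 24:G/A (Ti); 31:T/G (Tv); 35:G/A (Ti); 36:G/A (Ti); 37:C/T (Ti); 38:C/T (Ti); 41:A/G (Ti); 42:G/A (Ti); 46:G/A (Ti).
Of the 12 differences, 11 transitions and 1 transversion over 48 sites: P = 11/48 = 0.229167, Q = 1/48 = 0.020833.
d = −0.5·ln(0.520833) − 0.25·ln(0.958334) = −0.5·(-0.652326) − 0.25·(-0.042559) = 0.3368.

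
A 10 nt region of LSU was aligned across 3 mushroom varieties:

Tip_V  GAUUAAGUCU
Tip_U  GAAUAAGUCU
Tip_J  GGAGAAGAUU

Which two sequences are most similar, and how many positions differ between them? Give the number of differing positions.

1

Pairwise Hamming distances:
  Tip_V vs Tip_U: 1
  Tip_V vs Tip_J: 5
  Tip_U vs Tip_J: 4
The smallest is 1, between Tip_V and Tip_U.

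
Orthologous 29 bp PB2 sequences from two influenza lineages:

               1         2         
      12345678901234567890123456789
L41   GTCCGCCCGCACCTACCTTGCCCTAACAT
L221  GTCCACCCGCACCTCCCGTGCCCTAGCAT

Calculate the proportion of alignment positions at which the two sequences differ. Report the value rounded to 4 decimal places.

The sequences differ at positions 5 (G/A), 15 (A/C), 18 (T/G), 26 (A/G).
There are 4 differences over 29 sites, so p = 4/29 = 0.1379.

0.1379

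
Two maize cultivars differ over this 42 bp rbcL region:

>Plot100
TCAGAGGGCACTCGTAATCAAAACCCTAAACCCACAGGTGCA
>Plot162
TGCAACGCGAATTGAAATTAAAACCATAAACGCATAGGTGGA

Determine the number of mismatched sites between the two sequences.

Differing sites — 2:C/G; 3:A/C; 4:G/A; 6:G/C; 8:G/C; 9:C/G; 11:C/A; 13:C/T; 15:T/A; 19:C/T; 26:C/A; 32:C/G; 35:C/T; 41:C/G.
That gives 14 mismatches out of 42 aligned sites, so the Hamming distance is 14.

14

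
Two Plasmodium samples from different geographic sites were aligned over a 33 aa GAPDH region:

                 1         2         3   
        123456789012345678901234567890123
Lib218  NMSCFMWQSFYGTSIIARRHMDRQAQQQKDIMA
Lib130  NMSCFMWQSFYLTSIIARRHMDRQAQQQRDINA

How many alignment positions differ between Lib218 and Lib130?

Differing sites — 12:G/L; 29:K/R; 32:M/N.
That gives 3 mismatches out of 33 aligned sites, so the Hamming distance is 3.

3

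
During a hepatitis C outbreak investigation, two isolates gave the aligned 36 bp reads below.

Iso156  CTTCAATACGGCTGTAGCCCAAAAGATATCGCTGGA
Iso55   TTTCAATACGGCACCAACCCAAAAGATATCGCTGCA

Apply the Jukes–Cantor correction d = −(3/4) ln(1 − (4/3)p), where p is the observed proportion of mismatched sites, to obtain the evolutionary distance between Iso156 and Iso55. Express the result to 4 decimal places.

0.1885

Differing sites — 1:C/T; 13:T/A; 14:G/C; 15:T/C; 17:G/A; 35:G/C.
p = 6/36 = 0.166667.
d = −0.75 · ln(1 − (4/3)·0.166667) = −0.75 · ln(0.777777) = −0.75 · (-0.251315) = 0.1885.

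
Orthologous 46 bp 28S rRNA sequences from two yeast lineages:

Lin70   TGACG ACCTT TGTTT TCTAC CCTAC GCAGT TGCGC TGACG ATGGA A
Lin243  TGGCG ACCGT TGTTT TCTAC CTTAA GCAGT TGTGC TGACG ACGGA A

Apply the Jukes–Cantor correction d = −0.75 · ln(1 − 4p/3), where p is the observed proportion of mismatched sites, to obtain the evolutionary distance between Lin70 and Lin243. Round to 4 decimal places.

0.1433

The sequences differ at positions 3 (A/G), 9 (T/G), 22 (C/T), 25 (C/A), 33 (C/T), 42 (T/C).
p = 6/46 = 0.130435.
d = −0.75 · ln(1 − (4/3)·0.130435) = −0.75 · ln(0.826087) = −0.75 · (-0.191055) = 0.1433.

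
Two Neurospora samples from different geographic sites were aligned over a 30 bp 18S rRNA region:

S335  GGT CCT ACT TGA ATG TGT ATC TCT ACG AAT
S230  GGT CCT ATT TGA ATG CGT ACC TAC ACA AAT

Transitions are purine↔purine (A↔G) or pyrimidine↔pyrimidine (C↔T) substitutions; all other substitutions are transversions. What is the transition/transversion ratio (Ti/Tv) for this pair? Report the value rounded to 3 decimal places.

5.000

The sequences differ at positions 8 (C/T, transition), 16 (T/C, transition), 20 (T/C, transition), 23 (C/A, transversion), 24 (T/C, transition), 27 (G/A, transition).
Of the 6 differences, 5 transitions and 1 transversion, so Ti/Tv = 5/1 = 5.000.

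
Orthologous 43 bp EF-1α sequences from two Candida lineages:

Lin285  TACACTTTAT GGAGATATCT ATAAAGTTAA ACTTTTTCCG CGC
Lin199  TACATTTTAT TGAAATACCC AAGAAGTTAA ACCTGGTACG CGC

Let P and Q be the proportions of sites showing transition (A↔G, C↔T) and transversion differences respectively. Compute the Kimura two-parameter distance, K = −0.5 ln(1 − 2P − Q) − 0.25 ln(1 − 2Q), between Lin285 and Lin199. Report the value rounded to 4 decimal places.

0.3177

The sequences differ at positions 5 (C/T, transition), 11 (G/T, transversion), 14 (G/A, transition), 18 (T/C, transition), 20 (T/C, transition), 22 (T/A, transversion), 23 (A/G, transition), 33 (T/C, transition), 35 (T/G, transversion), 36 (T/G, transversion), 38 (C/A, transversion).
Of the 11 differences, 6 transitions and 5 transversions over 43 sites: P = 6/43 = 0.139535, Q = 5/43 = 0.116279.
d = −0.5·ln(0.604651) − 0.25·ln(0.767442) = −0.5·(-0.503104) − 0.25·(-0.264692) = 0.3177.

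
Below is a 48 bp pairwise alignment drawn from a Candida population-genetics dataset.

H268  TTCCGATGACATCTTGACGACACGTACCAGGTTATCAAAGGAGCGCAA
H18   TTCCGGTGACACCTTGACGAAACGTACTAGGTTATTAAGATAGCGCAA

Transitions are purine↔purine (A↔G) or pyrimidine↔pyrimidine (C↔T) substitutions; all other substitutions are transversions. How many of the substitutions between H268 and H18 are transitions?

6

Mismatches occur at site 6 (A↔G, transition), site 12 (T↔C, transition), site 21 (C↔A, transversion), site 28 (C↔T, transition), site 36 (C↔T, transition), site 39 (A↔G, transition), site 40 (G↔A, transition), site 41 (G↔T, transversion).
Of the 8 differences, 6 transitions and 2 transversions, so the answer is 6.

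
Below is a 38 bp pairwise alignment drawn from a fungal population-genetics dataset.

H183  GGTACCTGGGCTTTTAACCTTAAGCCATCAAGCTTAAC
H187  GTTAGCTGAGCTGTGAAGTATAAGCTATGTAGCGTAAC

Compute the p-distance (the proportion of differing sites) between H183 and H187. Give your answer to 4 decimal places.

The sequences differ at positions 2 (G/T), 5 (C/G), 9 (G/A), 13 (T/G), 15 (T/G), 18 (C/G), 19 (C/T), 20 (T/A), 26 (C/T), 29 (C/G), 30 (A/T), 34 (T/G).
There are 12 differences over 38 sites, so p = 12/38 = 0.3158.

0.3158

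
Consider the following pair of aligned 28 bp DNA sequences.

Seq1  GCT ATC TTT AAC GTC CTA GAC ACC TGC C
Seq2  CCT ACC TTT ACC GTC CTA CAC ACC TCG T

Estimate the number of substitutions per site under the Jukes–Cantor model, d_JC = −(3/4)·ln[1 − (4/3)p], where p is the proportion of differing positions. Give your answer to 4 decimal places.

0.3041

Mismatches occur at site 1 (G/C), site 5 (T/C), site 11 (A/C), site 19 (G/C), site 26 (G/C), site 27 (C/G), site 28 (C/T).
p = 7/28 = 0.250000.
d = −0.75 · ln(1 − (4/3)·0.250000) = −0.75 · ln(0.666667) = −0.75 · (-0.405465) = 0.3041.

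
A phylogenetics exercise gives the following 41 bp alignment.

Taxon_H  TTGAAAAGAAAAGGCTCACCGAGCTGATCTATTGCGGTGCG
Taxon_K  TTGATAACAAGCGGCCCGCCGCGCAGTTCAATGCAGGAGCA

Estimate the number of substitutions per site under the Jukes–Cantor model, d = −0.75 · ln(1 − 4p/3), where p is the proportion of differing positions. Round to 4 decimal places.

0.5018

Mismatches occur at site 5 (A→T), site 8 (G→C), site 11 (A→G), site 12 (A→C), site 16 (T→C), site 18 (A→G), site 22 (A→C), site 25 (T→A), site 27 (A→T), site 30 (T→A), site 33 (T→G), site 34 (G→C), site 35 (C→A), site 38 (T→A), site 41 (G→A).
p = 15/41 = 0.365854.
d = −0.75 · ln(1 − (4/3)·0.365854) = −0.75 · ln(0.512195) = −0.75 · (-0.669050) = 0.5018.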